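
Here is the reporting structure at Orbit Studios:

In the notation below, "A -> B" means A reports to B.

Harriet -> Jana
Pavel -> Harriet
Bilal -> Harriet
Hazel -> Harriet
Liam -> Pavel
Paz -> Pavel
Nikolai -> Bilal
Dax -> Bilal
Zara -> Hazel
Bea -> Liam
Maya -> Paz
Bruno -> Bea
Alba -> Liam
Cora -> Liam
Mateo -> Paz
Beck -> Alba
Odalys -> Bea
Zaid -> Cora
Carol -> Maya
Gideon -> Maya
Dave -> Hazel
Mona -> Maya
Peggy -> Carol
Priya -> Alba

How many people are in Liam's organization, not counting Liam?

Liam directly manages Bea, Alba, Cora. Under Bea: Odalys, Bruno (2). Under Alba: Priya, Beck (2). Under Cora: Zaid (1). So Liam's organization is 3 direct reports plus everyone under them: 3 + 3 + 2 = 8.

8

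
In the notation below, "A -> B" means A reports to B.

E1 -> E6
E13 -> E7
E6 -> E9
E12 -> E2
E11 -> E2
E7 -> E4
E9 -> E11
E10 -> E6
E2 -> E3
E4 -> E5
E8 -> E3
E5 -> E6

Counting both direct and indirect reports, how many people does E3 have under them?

E3 directly manages E2, E8. Under E2: E12, E11, E9, E6, E10, E1, E5, E4, E7, E13 (10). E8 has no reports. So E3's organization is 2 direct reports plus everyone under them: 11 + 1 = 12.

12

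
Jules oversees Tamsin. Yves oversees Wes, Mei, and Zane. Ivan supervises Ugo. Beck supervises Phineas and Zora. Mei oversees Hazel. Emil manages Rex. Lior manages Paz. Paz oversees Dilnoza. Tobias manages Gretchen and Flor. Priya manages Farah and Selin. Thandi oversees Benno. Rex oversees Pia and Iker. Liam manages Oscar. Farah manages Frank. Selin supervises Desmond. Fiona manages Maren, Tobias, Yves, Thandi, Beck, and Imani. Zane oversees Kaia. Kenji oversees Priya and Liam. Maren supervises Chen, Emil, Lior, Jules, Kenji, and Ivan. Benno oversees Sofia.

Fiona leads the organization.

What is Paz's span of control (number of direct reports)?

Paz directly manages Dilnoza. That is 1 direct report.

1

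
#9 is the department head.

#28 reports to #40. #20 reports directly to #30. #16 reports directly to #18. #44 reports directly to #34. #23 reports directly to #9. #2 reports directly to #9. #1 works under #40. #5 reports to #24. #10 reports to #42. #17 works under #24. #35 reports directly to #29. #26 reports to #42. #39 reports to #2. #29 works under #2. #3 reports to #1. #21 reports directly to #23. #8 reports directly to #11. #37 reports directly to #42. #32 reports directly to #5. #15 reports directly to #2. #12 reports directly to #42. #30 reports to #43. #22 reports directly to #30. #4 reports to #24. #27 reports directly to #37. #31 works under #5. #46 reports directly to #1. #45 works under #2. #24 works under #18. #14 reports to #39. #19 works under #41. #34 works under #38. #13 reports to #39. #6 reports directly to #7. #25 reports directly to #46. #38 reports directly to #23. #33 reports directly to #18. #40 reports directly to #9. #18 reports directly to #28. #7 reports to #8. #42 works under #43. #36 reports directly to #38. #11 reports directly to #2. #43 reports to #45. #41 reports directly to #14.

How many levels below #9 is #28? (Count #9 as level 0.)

2

Chain from #28 up to #9: #28 → #40 → #9. That is 2 steps up, so #28 is 2 levels below #9.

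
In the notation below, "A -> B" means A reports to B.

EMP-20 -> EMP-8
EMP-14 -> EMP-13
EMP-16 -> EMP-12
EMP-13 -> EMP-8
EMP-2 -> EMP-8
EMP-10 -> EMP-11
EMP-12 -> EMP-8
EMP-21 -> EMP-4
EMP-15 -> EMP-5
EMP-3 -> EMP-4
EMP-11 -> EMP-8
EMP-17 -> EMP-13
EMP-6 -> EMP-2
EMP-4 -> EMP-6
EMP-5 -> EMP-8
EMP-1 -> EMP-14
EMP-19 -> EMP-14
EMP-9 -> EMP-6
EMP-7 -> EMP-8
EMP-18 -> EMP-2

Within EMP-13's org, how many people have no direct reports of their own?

The people in EMP-13's organization with no one reporting to them are EMP-19, EMP-1, EMP-17. That is 3.

3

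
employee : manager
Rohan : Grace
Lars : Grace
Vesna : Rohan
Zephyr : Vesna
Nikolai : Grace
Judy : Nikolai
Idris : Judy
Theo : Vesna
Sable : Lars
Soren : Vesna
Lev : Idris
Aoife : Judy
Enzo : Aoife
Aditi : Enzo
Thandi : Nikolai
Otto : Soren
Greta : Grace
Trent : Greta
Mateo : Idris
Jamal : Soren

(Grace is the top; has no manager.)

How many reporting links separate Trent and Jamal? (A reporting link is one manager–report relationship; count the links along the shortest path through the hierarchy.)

6

Trent is 2 levels below Grace, and Jamal is 4 levels below Grace (their lowest common manager). The shortest path runs up from Trent to Grace and back down to Jamal: 2 + 4 = 6 links.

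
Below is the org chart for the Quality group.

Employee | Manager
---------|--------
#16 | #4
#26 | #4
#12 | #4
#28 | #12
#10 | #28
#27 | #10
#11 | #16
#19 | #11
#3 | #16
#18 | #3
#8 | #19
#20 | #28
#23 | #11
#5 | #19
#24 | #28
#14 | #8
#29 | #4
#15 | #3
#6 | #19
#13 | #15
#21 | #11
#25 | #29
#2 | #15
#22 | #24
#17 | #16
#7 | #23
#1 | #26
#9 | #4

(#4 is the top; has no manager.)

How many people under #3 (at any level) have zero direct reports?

The people in #3's organization with no one reporting to them are #2, #13, #18. That is 3.

3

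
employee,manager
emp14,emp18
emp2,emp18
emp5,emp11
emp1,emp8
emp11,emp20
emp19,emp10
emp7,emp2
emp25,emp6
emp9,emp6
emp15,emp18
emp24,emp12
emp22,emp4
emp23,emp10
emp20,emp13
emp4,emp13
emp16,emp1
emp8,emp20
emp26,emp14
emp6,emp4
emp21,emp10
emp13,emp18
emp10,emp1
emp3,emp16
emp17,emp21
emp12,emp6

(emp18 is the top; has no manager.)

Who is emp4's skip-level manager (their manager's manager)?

emp4 reports to emp13, and emp13 reports to emp18. So emp4's skip-level manager is emp18.

emp18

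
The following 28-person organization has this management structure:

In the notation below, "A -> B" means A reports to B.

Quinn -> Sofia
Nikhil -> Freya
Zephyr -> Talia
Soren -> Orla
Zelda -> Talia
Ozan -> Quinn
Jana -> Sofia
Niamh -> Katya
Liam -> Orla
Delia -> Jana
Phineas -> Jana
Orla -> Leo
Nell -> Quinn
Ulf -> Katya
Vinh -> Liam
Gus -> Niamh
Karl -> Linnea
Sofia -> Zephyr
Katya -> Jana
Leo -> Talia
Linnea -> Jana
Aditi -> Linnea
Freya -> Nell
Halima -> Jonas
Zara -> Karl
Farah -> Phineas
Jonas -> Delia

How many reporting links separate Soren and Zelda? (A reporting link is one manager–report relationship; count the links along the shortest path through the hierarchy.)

Soren is 3 levels below Talia, and Zelda is 1 level below Talia (their lowest common manager). The shortest path runs up from Soren to Talia and back down to Zelda: 3 + 1 = 4 links.

4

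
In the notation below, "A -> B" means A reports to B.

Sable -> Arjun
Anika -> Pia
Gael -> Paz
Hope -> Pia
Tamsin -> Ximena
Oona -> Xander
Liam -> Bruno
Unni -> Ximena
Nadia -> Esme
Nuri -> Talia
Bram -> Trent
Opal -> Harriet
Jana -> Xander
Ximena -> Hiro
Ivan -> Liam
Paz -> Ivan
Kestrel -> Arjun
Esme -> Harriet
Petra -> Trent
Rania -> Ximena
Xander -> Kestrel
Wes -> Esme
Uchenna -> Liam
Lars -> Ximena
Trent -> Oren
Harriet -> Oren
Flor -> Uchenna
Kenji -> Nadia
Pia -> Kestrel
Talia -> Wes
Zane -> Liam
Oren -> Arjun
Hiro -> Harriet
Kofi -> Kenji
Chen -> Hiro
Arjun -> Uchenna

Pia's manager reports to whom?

Pia reports to Kestrel, and Kestrel reports to Arjun. So Pia's skip-level manager is Arjun.

Arjun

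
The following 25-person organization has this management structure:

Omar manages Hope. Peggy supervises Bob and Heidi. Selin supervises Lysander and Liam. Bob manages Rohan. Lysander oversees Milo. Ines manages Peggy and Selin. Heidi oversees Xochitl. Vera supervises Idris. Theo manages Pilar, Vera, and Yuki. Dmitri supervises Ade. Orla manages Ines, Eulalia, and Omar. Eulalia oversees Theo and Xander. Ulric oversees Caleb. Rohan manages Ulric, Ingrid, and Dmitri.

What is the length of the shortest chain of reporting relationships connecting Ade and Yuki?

9

Ade is 6 levels below Orla, and Yuki is 3 levels below Orla (their lowest common manager). The shortest path runs up from Ade to Orla and back down to Yuki: 6 + 3 = 9 links.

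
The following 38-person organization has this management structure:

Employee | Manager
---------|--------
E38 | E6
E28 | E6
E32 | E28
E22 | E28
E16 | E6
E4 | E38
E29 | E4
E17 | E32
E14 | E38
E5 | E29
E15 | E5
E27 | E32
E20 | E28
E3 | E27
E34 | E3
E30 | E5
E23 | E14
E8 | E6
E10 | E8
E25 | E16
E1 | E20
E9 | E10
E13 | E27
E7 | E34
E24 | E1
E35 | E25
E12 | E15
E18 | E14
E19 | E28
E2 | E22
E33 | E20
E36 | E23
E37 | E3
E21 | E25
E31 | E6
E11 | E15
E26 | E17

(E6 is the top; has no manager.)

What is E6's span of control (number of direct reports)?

E6 directly manages E38, E28, E16, E8, E31. That is 5 direct reports.

5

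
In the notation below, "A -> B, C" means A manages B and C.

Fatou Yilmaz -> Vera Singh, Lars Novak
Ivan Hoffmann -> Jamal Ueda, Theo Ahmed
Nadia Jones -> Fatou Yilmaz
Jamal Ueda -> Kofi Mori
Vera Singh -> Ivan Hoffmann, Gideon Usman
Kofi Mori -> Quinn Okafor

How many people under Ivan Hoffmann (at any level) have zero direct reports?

2

The people in Ivan Hoffmann's organization with no one reporting to them are Theo Ahmed, Quinn Okafor. That is 2.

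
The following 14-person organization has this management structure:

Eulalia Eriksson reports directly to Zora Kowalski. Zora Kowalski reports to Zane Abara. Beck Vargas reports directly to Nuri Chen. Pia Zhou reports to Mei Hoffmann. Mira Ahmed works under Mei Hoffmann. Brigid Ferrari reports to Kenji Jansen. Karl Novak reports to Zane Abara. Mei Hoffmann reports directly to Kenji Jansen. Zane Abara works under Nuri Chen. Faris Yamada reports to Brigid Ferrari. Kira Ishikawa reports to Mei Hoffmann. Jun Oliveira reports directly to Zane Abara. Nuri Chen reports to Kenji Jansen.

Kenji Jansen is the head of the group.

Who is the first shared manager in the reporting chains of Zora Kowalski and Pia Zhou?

Zora Kowalski's chain of managers is Zane Abara, Nuri Chen, Kenji Jansen. Pia Zhou's chain of managers is Mei Hoffmann, Kenji Jansen. The first manager that appears in both chains is Kenji Jansen.

Kenji Jansen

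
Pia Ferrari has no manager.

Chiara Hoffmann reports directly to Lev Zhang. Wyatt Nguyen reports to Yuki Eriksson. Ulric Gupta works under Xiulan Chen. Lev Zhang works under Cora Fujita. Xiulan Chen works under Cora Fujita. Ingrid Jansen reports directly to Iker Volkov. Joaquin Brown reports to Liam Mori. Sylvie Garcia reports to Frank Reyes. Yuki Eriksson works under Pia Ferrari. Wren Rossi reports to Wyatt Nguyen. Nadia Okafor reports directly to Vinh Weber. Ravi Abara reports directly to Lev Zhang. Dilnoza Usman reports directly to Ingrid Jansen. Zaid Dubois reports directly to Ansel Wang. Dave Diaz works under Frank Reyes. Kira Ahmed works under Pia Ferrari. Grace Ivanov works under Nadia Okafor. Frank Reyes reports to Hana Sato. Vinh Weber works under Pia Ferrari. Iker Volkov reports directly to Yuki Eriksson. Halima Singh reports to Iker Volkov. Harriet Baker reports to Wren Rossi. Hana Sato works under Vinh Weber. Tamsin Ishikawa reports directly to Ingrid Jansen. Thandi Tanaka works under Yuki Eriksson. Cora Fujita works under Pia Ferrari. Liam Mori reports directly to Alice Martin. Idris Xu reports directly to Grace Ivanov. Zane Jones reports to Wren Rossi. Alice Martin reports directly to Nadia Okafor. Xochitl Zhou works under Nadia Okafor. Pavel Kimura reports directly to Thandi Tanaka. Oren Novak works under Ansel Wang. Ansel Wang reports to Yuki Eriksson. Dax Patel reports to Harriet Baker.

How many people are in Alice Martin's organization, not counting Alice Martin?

Alice Martin directly manages Liam Mori. Under Liam Mori: Joaquin Brown (1). That's 2 in total.

2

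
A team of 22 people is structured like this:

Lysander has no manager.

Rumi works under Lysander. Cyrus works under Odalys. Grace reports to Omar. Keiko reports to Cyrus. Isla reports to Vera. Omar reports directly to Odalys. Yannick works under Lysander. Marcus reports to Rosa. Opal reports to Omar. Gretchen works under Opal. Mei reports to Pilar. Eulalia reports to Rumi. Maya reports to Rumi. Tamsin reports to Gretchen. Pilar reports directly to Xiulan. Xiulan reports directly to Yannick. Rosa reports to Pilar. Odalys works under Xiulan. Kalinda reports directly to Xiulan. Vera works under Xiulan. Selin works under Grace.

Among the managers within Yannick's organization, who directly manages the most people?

Xiulan

Direct-report counts within Yannick's organization: Yannick has 1; Xiulan has 4; Vera has 1; Pilar has 2; Rosa has 1; Odalys has 2; Cyrus has 1; Omar has 2; Grace has 1; Opal has 1; Gretchen has 1. The largest is 4, held by Xiulan.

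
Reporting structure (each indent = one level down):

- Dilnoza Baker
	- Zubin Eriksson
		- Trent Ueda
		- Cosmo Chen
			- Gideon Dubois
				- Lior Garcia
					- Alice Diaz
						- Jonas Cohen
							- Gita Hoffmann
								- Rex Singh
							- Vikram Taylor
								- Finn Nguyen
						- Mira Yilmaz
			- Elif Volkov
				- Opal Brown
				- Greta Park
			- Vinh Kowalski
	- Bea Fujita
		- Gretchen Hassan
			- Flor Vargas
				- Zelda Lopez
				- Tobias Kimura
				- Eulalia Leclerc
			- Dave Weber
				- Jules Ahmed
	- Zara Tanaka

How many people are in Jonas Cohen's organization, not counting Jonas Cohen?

4

Jonas Cohen directly manages Gita Hoffmann, Vikram Taylor. Under Gita Hoffmann: Rex Singh (1). Under Vikram Taylor: Finn Nguyen (1). So Jonas Cohen's organization is 2 direct reports plus everyone under them: 2 + 2 = 4.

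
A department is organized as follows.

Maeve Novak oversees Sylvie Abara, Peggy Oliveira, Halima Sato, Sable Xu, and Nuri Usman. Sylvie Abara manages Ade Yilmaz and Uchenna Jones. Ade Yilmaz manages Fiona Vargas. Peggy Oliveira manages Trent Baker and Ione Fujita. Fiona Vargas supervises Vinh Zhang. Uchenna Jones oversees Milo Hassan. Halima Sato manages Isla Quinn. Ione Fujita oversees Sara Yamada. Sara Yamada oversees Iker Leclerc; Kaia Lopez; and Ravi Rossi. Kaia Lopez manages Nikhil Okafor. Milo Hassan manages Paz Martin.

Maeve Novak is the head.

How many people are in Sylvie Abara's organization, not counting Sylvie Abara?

Sylvie Abara directly manages Ade Yilmaz, Uchenna Jones. Under Ade Yilmaz: Fiona Vargas, Vinh Zhang (2). Under Uchenna Jones: Milo Hassan, Paz Martin (2). So Sylvie Abara's organization is 2 direct reports plus everyone under them: 3 + 3 = 6.

6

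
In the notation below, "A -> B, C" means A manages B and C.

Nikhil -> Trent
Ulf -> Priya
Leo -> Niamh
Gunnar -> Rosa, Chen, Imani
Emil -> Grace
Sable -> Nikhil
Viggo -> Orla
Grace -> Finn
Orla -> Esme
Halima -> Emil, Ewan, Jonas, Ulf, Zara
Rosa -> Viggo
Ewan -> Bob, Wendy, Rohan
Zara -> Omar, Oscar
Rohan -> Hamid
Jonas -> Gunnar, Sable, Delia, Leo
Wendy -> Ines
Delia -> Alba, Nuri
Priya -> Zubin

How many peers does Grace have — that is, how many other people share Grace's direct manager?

Grace reports to Emil, and Emil has no other direct reports. Grace has 0 peers.

0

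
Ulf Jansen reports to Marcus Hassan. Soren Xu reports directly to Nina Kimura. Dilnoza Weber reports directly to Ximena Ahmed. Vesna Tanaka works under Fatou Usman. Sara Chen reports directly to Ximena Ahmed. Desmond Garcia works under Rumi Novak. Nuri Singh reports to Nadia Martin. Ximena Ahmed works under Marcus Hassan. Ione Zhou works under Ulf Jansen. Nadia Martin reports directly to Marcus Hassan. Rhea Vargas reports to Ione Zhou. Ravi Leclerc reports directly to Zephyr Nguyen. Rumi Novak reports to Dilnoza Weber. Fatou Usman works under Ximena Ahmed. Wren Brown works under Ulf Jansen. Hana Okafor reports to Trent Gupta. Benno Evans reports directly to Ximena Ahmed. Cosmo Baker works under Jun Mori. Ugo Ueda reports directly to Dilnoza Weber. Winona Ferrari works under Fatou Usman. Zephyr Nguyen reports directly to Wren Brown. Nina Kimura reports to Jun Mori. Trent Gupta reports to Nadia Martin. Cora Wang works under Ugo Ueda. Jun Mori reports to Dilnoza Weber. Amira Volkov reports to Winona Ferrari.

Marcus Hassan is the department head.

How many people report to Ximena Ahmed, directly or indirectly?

Ximena Ahmed directly manages Sara Chen, Fatou Usman, Dilnoza Weber, Benno Evans. Sara Chen has no reports. Under Fatou Usman: Winona Ferrari, Amira Volkov, Vesna Tanaka (3). Under Dilnoza Weber: Rumi Novak, Desmond Garcia, Ugo Ueda, Cora Wang, Jun Mori, Nina Kimura, Soren Xu, Cosmo Baker (8). Benno Evans has no reports. So Ximena Ahmed's organization is 4 direct reports plus everyone under them: 1 + 4 + 9 + 1 = 15.

15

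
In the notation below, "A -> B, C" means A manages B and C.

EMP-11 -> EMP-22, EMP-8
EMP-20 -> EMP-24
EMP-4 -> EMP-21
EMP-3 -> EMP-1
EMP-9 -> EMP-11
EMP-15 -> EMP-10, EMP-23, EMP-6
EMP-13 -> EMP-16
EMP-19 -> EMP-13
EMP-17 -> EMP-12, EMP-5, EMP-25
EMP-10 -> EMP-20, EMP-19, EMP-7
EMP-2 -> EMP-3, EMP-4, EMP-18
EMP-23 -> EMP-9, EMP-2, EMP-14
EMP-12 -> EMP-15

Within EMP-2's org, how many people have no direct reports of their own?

The people in EMP-2's organization with no one reporting to them are EMP-18, EMP-21, EMP-1. That is 3.

3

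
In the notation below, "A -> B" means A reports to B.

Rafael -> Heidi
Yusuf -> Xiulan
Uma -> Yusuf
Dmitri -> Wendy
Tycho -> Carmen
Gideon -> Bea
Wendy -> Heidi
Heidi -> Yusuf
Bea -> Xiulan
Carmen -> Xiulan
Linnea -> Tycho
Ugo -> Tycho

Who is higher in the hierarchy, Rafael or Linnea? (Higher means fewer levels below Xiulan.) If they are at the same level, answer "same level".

same level

Both Rafael and Linnea are 3 levels below Xiulan.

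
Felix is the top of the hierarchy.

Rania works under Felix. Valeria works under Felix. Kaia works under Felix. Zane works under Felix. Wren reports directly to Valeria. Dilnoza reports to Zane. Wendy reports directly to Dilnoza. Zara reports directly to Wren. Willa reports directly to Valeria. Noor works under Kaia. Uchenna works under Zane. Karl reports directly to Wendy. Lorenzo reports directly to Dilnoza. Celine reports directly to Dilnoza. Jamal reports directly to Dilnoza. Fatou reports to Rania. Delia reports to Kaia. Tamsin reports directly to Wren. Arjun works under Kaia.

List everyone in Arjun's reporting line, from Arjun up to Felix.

Arjun reports to Kaia. Kaia reports to Felix. Felix is at the top.

Arjun -> Kaia -> Felix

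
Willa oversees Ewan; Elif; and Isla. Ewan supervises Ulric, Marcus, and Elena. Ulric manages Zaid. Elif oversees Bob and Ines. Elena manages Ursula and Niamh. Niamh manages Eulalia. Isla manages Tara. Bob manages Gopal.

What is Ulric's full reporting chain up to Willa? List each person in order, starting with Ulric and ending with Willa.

Ulric reports to Ewan. Ewan reports to Willa. Willa is at the top.

Ulric -> Ewan -> Willa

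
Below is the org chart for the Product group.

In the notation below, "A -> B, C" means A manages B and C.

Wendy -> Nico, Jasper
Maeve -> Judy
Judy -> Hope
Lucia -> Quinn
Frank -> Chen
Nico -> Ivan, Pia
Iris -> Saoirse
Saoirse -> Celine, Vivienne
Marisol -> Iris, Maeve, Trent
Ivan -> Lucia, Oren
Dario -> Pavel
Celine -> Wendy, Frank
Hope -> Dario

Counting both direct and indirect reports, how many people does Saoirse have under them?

12

Saoirse directly manages Celine, Vivienne. Under Celine: Frank, Chen, Wendy, Jasper, Nico, Pia, Ivan, Oren, Lucia, Quinn (10). Vivienne has no reports. So Saoirse's organization is 2 direct reports plus everyone under them: 11 + 1 = 12.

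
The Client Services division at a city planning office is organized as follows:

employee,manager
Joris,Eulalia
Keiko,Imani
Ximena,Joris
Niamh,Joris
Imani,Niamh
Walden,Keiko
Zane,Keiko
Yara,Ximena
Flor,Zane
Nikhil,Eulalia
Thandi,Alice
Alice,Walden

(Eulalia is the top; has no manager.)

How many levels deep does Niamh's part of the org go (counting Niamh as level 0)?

The longest chain under Niamh runs Niamh → Imani → Keiko → Walden → Alice → Thandi, which is 5 levels below Niamh.

5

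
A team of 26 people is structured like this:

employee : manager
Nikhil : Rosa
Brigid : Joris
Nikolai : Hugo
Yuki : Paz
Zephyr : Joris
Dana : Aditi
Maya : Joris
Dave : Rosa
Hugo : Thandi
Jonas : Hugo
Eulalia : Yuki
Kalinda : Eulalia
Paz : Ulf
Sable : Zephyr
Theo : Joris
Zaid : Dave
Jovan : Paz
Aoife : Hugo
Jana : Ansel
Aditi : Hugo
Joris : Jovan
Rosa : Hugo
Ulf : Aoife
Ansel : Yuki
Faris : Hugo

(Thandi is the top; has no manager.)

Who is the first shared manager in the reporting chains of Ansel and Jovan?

Paz

Ansel's chain of managers is Yuki, Paz, Ulf, Aoife, Hugo, Thandi. Jovan's chain of managers is Paz, Ulf, Aoife, Hugo, Thandi. The first manager that appears in both chains is Paz.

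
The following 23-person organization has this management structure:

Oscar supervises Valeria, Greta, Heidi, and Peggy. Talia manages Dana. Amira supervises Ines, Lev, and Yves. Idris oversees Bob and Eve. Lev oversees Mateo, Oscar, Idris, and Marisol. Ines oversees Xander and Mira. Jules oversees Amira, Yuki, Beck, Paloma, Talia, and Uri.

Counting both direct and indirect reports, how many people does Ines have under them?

2

Ines directly manages Xander, Mira. Xander has no reports. Mira has no reports. So Ines's organization is 2 direct reports plus everyone under them: 1 + 1 = 2.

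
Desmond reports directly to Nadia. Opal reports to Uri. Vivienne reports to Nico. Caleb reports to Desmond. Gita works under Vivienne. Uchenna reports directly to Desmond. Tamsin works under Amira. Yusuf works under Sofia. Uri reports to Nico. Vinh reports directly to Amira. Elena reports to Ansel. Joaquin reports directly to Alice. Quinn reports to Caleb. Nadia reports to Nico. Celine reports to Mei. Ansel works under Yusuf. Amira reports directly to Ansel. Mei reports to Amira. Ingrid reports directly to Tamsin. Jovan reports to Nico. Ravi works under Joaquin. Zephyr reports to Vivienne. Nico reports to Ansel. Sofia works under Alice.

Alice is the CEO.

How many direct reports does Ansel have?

Ansel directly manages Amira, Nico, Elena. That is 3 direct reports.

3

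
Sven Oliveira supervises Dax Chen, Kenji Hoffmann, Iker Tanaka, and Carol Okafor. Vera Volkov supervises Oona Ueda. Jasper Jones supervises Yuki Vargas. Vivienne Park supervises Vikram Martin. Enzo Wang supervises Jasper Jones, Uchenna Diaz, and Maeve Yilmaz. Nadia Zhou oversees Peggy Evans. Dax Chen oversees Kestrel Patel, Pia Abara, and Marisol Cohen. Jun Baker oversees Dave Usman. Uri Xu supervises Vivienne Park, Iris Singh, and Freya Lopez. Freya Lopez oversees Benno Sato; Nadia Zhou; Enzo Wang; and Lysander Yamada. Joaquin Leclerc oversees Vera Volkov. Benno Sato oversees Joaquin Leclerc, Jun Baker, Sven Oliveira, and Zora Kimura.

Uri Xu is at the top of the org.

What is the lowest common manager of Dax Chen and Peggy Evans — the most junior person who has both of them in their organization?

Dax Chen's chain of managers is Sven Oliveira, Benno Sato, Freya Lopez, Uri Xu. Peggy Evans's chain of managers is Nadia Zhou, Freya Lopez, Uri Xu. The first manager that appears in both chains is Freya Lopez.

Freya Lopez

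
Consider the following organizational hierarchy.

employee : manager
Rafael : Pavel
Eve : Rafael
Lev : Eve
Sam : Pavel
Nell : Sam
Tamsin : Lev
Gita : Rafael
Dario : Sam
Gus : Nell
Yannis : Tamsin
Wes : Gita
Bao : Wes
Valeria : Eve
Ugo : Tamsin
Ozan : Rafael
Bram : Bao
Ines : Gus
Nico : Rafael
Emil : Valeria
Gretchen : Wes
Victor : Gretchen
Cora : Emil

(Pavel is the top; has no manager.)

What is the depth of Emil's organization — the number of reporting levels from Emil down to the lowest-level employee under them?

1

The longest chain under Emil runs Emil → Cora, which is 1 level below Emil.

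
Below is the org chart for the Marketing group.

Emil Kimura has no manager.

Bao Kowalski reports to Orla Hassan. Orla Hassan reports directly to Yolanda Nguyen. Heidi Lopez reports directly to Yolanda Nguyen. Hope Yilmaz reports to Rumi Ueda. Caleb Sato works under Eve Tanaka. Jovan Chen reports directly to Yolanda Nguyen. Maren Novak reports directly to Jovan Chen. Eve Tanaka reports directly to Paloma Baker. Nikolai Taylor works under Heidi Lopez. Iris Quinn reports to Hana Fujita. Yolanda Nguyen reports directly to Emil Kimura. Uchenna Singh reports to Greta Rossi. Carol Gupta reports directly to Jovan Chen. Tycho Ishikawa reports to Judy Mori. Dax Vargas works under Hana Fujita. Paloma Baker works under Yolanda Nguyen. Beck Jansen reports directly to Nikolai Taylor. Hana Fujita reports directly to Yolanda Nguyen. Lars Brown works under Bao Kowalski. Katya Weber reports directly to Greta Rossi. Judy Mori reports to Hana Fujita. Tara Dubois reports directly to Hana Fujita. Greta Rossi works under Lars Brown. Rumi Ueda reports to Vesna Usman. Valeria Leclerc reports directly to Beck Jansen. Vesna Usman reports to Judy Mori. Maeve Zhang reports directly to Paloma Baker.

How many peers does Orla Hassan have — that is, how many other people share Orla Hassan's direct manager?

4

Orla Hassan reports to Yolanda Nguyen. Yolanda Nguyen's other direct reports are Hana Fujita, Heidi Lopez, Jovan Chen, Paloma Baker — 4 peers.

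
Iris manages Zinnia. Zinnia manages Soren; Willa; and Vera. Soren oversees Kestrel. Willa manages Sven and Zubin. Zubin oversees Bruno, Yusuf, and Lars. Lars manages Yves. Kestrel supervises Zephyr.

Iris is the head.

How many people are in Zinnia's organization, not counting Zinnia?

11

Zinnia directly manages Soren, Willa, Vera. Under Soren: Kestrel, Zephyr (2). Under Willa: Sven, Zubin, Yusuf, Bruno, Lars, Yves (6). Vera has no reports. So Zinnia's organization is 3 direct reports plus everyone under them: 3 + 7 + 1 = 11.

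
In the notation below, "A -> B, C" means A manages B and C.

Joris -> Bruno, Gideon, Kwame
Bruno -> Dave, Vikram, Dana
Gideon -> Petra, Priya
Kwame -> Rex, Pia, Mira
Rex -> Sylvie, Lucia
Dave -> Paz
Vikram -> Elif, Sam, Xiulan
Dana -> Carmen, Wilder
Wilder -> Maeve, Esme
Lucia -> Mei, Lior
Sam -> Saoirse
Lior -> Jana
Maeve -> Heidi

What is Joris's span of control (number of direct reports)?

3

Joris directly manages Bruno, Gideon, Kwame. That is 3 direct reports.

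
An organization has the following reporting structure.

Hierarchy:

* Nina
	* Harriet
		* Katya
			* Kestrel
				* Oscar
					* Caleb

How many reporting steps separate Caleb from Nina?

Chain from Caleb up to Nina: Caleb → Oscar → Kestrel → Katya → Harriet → Nina. That is 5 steps up, so Caleb is 5 levels below Nina.

5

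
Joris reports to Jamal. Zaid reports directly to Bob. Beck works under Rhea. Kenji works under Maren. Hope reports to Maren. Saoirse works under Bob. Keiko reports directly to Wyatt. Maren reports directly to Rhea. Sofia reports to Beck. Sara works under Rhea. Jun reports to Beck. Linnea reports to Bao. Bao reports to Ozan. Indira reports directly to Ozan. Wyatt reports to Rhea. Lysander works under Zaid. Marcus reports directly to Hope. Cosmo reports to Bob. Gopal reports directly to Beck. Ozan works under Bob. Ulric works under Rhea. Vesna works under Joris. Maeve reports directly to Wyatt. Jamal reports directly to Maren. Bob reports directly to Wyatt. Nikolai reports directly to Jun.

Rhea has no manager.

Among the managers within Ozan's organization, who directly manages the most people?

Ozan

Direct-report counts within Ozan's organization: Ozan has 2; Bao has 1. The largest is 2, held by Ozan.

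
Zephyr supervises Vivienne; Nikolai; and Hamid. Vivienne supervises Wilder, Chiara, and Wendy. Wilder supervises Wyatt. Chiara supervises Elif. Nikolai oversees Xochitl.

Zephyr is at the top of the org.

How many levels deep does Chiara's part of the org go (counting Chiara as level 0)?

1

The longest chain under Chiara runs Chiara → Elif, which is 1 level below Chiara.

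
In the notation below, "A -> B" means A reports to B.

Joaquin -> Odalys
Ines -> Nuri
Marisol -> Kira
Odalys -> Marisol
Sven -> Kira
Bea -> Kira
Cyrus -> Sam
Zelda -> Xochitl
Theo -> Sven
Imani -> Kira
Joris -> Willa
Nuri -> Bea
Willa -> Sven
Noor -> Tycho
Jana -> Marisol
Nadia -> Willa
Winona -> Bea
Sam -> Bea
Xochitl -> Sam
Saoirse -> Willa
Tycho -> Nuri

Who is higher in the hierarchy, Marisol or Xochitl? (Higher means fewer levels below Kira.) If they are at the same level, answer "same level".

Marisol is 1 level below Kira; Xochitl is 3. Marisol is higher.

Marisol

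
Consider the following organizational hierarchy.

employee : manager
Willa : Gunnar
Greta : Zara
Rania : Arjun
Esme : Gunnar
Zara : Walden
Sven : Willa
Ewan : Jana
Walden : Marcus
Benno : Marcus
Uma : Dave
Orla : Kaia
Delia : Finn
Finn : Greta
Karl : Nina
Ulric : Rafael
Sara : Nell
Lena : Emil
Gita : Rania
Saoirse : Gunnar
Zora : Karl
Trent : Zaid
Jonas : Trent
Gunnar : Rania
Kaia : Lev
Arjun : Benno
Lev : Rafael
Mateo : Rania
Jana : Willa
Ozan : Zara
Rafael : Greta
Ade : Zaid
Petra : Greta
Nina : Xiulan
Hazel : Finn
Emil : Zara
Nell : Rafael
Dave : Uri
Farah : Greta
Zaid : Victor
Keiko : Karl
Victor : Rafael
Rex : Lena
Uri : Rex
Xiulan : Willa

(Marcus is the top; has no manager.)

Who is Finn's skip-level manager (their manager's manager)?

Finn reports to Greta, and Greta reports to Zara. So Finn's skip-level manager is Zara.

Zara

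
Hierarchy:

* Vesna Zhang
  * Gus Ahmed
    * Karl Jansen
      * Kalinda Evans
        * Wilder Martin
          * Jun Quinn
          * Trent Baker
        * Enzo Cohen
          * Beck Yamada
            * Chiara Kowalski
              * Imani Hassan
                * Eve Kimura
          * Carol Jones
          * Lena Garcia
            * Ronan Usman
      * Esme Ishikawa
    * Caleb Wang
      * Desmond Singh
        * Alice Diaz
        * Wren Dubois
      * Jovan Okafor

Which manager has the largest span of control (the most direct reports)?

Direct-report counts: Vesna Zhang has 1; Gus Ahmed has 2; Caleb Wang has 2; Desmond Singh has 2; Karl Jansen has 2; Kalinda Evans has 2; Enzo Cohen has 3; Lena Garcia has 1; Beck Yamada has 1; Chiara Kowalski has 1; Imani Hassan has 1; Wilder Martin has 2. The largest is 3, held by Enzo Cohen.

Enzo Cohen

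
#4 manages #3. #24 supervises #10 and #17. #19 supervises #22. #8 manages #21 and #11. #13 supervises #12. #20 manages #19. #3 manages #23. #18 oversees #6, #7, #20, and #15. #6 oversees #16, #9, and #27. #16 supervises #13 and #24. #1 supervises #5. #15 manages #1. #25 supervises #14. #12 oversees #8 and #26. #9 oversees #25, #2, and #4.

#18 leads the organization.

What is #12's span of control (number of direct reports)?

2

#12 directly manages #8, #26. That is 2 direct reports.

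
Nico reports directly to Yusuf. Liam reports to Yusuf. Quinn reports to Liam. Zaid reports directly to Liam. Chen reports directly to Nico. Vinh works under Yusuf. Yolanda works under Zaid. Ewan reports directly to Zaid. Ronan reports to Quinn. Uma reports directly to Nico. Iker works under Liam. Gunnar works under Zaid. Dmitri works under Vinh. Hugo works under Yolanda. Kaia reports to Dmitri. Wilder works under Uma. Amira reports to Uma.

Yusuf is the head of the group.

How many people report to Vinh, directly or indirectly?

2

Vinh directly manages Dmitri. Under Dmitri: Kaia (1). That's 2 in total.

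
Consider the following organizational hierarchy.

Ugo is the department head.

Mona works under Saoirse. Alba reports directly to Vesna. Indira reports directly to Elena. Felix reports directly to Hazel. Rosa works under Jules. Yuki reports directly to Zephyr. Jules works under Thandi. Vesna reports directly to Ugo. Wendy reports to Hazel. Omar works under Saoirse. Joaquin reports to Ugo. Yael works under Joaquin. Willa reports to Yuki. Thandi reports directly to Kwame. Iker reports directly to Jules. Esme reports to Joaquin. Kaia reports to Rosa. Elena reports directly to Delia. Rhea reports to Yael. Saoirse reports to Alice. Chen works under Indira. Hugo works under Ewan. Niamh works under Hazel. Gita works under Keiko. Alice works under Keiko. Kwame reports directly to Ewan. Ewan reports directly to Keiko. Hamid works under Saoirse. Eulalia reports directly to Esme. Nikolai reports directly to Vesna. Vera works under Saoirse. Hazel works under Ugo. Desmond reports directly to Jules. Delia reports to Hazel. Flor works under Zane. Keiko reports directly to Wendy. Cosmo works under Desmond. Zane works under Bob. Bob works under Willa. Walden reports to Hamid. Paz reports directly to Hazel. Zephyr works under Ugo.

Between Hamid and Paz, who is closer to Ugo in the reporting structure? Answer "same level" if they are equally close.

Paz

Hamid is 6 levels below Ugo; Paz is 2. Paz is higher.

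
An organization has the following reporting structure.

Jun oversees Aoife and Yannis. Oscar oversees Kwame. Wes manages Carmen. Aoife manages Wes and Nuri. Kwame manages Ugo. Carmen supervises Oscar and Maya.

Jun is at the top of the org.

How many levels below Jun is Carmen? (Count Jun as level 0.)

3

Chain from Carmen up to Jun: Carmen → Wes → Aoife → Jun. That is 3 steps up, so Carmen is 3 levels below Jun.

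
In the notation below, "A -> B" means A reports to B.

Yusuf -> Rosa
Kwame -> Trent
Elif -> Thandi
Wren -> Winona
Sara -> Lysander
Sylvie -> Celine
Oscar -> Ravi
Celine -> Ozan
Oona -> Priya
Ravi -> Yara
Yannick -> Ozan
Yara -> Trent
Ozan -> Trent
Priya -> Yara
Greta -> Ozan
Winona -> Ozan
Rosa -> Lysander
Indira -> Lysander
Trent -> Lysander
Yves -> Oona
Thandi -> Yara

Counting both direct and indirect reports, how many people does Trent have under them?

Trent directly manages Ozan, Yara, Kwame. Under Ozan: Yannick, Greta, Celine, Sylvie, Winona, Wren (6). Under Yara: Priya, Oona, Yves, Thandi, Elif, Ravi, Oscar (7). Kwame has no reports. So Trent's organization is 3 direct reports plus everyone under them: 7 + 8 + 1 = 16.

16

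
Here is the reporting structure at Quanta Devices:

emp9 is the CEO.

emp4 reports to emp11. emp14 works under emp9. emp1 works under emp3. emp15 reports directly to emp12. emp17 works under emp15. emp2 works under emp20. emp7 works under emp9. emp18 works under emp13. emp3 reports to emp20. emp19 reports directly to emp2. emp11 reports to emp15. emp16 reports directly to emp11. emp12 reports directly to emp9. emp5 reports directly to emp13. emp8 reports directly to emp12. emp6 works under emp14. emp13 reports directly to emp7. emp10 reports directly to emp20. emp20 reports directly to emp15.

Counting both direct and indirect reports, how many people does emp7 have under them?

3

emp7 directly manages emp13. Under emp13: emp5, emp18 (2). That's 3 in total.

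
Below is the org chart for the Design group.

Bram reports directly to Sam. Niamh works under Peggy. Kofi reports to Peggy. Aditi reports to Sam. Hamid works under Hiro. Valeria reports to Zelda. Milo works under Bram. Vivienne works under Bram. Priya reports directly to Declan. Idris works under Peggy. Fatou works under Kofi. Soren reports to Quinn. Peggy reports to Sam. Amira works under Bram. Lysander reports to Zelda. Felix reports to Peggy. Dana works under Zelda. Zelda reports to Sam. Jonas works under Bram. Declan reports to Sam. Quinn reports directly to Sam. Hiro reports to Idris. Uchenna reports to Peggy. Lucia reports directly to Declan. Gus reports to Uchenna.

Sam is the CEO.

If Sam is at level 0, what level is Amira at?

Chain from Amira up to Sam: Amira → Bram → Sam. That is 2 steps up, so Amira is 2 levels below Sam.

2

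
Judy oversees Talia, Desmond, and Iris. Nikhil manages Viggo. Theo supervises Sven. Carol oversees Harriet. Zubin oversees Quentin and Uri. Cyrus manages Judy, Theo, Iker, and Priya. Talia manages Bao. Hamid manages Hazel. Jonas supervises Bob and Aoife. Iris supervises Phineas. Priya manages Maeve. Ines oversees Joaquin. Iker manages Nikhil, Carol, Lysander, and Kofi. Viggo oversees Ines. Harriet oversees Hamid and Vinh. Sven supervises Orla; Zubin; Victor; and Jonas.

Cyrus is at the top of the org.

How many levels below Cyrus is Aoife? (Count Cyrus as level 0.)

Chain from Aoife up to Cyrus: Aoife → Jonas → Sven → Theo → Cyrus. That is 4 steps up, so Aoife is 4 levels below Cyrus.

4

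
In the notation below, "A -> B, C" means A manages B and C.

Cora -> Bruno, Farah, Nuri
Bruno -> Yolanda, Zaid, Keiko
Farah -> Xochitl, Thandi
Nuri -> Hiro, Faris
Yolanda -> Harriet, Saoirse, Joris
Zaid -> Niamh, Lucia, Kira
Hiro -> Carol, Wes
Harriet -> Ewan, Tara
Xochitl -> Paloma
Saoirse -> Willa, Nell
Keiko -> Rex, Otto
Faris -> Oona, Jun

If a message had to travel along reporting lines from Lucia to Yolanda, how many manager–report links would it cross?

3

Lucia is 2 levels below Bruno, and Yolanda is 1 level below Bruno (their lowest common manager). The shortest path runs up from Lucia to Bruno and back down to Yolanda: 2 + 1 = 3 links.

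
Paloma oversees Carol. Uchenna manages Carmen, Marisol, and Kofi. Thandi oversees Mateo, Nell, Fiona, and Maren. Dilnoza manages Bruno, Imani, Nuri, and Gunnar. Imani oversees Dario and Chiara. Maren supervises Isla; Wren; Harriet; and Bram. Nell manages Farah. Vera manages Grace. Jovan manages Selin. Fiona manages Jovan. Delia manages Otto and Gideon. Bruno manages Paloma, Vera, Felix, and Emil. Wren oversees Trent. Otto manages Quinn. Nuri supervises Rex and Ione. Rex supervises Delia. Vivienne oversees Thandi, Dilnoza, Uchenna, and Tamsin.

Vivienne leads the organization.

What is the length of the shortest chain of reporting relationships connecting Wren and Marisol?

5

Wren is 3 levels below Vivienne, and Marisol is 2 levels below Vivienne (their lowest common manager). The shortest path runs up from Wren to Vivienne and back down to Marisol: 3 + 2 = 5 links.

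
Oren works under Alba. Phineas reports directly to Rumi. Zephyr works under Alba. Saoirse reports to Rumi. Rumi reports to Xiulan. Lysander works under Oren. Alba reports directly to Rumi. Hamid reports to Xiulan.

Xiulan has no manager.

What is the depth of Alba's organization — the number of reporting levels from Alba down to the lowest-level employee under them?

2

The longest chain under Alba runs Alba → Oren → Lysander, which is 2 levels below Alba.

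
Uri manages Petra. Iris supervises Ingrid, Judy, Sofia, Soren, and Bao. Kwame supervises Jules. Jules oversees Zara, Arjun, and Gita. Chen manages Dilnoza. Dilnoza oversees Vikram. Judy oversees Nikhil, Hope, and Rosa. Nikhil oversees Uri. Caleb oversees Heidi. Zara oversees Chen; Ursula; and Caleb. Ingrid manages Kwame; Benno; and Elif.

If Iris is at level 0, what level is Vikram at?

7

Chain from Vikram up to Iris: Vikram → Dilnoza → Chen → Zara → Jules → Kwame → Ingrid → Iris. That is 7 steps up, so Vikram is 7 levels below Iris.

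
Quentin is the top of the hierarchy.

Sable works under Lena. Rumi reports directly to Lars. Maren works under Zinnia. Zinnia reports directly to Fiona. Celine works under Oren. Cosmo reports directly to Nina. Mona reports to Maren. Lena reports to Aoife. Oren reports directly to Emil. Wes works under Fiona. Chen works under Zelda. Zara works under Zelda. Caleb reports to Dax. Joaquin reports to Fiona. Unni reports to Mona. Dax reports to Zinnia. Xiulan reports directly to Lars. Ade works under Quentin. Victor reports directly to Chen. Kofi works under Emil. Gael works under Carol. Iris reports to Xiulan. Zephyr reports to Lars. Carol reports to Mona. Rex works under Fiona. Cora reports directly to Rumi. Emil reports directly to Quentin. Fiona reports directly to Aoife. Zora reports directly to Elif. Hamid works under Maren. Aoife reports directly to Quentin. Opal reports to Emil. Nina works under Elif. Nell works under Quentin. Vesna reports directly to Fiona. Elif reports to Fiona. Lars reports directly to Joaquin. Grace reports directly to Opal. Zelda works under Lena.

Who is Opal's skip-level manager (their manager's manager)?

Quentin

Opal reports to Emil, and Emil reports to Quentin. So Opal's skip-level manager is Quentin.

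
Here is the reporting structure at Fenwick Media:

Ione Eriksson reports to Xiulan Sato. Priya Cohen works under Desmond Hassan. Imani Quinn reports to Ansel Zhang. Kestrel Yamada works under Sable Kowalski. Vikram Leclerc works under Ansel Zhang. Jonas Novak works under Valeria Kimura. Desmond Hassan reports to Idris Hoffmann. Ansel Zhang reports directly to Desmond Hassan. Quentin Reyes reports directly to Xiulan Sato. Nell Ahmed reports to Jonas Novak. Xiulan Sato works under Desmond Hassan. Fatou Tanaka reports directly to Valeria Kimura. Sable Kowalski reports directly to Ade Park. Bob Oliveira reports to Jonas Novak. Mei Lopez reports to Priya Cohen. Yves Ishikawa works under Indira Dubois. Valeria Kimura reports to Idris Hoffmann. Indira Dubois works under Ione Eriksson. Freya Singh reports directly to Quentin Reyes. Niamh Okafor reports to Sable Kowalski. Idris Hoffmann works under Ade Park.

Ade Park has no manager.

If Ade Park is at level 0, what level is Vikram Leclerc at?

Chain from Vikram Leclerc up to Ade Park: Vikram Leclerc → Ansel Zhang → Desmond Hassan → Idris Hoffmann → Ade Park. That is 4 steps up, so Vikram Leclerc is 4 levels below Ade Park.

4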